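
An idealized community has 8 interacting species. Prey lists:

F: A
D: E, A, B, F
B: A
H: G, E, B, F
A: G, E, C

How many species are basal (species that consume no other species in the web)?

3

Basal species (no prey listed): G, E, C.
Count: 3.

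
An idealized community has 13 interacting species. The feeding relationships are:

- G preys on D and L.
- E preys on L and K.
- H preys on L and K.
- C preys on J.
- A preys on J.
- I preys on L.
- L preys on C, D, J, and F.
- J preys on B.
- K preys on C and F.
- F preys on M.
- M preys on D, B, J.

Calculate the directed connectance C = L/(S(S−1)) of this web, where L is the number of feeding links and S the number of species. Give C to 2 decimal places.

The web has S = 13 species and L = 20 feeding links.
C = L / (S(S−1)) = 20 / 156 = 0.1282 ≈ 0.13.

C = 0.13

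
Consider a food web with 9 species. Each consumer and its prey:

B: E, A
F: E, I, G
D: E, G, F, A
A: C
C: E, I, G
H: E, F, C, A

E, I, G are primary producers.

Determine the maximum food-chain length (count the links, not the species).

3 links

One longest chain: E → C → A → H.
It has 4 species and 3 links.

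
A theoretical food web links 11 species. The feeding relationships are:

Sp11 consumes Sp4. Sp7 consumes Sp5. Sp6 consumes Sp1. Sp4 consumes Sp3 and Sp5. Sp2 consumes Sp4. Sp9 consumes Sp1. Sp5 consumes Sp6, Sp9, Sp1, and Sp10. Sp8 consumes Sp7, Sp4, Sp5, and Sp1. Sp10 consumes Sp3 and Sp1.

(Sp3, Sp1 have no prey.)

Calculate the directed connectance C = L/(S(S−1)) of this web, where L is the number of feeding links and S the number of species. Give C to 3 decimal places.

C = 0.155

The web has S = 11 species and L = 17 feeding links.
C = L / (S(S−1)) = 17 / 110 = 0.1545 ≈ 0.155.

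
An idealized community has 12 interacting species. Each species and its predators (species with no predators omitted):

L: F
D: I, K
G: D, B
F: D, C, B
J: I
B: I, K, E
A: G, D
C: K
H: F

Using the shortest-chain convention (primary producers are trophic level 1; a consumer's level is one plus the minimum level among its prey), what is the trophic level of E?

H is a producer → level 1.
F eats H → level 2.
B eats F → level 3.
E eats B → level 4.
No prey of E is below level 3, so 4 is the minimum.

Trophic level 4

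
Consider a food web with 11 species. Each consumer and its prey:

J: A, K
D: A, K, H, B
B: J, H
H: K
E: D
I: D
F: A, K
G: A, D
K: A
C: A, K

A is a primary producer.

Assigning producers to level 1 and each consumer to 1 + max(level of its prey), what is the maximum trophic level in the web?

6

Producers (level 1): A.
A → K → J → B → D → G gives G level 6.
No species has a prey at level 6, so no species reaches level 7.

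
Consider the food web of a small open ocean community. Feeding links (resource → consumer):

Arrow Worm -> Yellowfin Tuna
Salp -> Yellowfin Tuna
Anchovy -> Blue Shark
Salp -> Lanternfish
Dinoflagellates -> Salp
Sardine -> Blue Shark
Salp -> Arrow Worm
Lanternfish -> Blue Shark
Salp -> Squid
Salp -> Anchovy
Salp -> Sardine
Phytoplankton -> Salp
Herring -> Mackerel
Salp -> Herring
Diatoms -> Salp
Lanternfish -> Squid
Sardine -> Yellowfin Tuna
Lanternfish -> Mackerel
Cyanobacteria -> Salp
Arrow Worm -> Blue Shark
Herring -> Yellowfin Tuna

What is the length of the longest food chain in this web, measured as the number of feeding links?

3 links

One longest chain: Dinoflagellates → Salp → Sardine → Yellowfin Tuna.
It has 4 species and 3 links.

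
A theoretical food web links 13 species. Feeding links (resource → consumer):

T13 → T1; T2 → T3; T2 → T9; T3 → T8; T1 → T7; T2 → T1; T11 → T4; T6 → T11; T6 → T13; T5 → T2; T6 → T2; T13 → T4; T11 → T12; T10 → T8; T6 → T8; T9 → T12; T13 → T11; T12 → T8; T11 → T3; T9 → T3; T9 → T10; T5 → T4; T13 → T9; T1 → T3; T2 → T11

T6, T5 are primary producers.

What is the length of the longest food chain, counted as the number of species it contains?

One longest chain: T6 → T13 → T11 → T12 → T8.
It has 5 species and 4 links.

5 species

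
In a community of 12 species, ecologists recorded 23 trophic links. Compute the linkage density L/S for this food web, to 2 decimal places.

There are L = 23 links among S = 12 species.
L/S = 23/12 = 1.9167 ≈ 1.92.

L/S = 1.92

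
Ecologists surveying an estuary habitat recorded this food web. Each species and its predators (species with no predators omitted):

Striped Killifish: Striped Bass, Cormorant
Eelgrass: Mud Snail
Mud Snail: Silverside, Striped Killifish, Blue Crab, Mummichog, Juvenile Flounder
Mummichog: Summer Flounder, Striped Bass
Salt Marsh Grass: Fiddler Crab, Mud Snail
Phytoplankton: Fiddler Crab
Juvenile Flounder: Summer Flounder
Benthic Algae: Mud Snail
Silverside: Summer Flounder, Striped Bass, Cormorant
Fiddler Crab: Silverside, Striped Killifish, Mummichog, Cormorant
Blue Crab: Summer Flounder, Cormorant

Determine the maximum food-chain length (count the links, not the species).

One longest chain: Salt Marsh Grass → Mud Snail → Blue Crab → Summer Flounder.
It has 4 species and 3 links.

3 links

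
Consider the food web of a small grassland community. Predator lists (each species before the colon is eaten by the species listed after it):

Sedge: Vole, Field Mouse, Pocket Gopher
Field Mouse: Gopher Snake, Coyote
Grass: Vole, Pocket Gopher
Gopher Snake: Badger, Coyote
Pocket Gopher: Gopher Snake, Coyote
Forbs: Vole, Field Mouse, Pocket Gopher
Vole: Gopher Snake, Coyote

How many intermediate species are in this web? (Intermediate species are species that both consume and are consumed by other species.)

Intermediate species (has both prey and predators): Vole, Field Mouse, Pocket Gopher, Gopher Snake.
Count: 4.

4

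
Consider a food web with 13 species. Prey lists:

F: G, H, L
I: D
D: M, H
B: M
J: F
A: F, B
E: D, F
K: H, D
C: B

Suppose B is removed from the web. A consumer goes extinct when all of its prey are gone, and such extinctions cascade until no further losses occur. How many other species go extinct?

1

Remove B.
Round 1: C (all prey gone) → extinct.
No further losses. Total secondary extinctions: 1.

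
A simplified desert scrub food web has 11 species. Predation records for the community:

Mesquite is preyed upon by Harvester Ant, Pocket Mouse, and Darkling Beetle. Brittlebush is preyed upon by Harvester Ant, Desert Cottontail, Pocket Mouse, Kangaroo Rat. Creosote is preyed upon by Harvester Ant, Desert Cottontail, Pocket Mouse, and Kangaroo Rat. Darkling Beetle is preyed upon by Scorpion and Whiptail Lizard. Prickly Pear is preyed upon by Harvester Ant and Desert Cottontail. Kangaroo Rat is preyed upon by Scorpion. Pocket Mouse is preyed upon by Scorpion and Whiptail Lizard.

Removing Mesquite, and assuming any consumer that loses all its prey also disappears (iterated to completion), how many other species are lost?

1

Remove Mesquite.
Round 1: Darkling Beetle (all prey gone) → extinct.
No further losses. Total secondary extinctions: 1.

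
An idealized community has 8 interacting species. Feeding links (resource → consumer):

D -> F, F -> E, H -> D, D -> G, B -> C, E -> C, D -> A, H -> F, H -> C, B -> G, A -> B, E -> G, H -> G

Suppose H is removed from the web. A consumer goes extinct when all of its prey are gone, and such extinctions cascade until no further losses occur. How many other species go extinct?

7

Remove H.
Round 1: D (all prey gone) → extinct.
Round 2: A (all prey gone), F (all prey gone) → extinct.
Round 3: B (all prey gone), E (all prey gone) → extinct.
Round 4: G (all prey gone), C (all prey gone) → extinct.
No further losses. Total secondary extinctions: 7.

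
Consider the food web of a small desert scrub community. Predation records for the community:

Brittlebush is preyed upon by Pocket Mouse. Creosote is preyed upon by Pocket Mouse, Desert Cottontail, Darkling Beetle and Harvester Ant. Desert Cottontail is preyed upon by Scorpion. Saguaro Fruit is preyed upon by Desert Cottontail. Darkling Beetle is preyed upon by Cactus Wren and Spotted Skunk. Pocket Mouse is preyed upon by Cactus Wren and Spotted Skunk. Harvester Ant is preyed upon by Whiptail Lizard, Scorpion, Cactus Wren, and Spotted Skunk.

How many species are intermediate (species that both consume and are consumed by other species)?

Intermediate species (has both prey and predators): Desert Cottontail, Pocket Mouse, Harvester Ant, Darkling Beetle.
Count: 4.

4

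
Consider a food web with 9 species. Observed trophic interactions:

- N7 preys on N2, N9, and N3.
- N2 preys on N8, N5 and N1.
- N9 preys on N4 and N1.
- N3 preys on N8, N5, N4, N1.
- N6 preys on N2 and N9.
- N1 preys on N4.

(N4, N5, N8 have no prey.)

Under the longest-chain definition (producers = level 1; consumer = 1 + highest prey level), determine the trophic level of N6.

N4 is a producer → level 1.
N1 eats N4 → level 2.
N2 eats N1 (level 2); other prey at levels: N5 1, N8 1 → level 3.
N6 eats N2 (level 3); other prey at levels: N9 3 → level 4.

Trophic level 4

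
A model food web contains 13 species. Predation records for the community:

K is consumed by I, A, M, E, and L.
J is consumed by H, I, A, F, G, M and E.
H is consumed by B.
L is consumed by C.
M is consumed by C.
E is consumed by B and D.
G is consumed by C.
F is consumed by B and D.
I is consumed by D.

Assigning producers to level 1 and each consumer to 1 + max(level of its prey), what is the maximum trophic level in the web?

3

Producers (level 1): J, K.
J → F → D gives D level 3.
No species has a prey at level 3, so no species reaches level 4.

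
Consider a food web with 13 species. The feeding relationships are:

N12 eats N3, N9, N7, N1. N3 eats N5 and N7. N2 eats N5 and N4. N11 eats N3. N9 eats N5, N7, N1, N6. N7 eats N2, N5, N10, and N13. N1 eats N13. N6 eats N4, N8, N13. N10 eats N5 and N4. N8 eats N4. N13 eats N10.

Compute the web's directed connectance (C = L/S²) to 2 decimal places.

The web has S = 13 species and L = 25 feeding links.
C = L / S² = 25 / 169 = 0.1479 ≈ 0.15.

C = 0.15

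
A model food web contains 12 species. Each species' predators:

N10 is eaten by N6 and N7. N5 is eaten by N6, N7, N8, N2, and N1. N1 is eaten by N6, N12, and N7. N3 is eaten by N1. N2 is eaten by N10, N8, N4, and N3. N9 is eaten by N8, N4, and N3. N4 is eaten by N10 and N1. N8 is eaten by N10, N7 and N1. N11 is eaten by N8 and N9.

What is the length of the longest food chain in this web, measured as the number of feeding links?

One longest chain: N5 → N2 → N3 → N1 → N12.
It has 5 species and 4 links.

4 links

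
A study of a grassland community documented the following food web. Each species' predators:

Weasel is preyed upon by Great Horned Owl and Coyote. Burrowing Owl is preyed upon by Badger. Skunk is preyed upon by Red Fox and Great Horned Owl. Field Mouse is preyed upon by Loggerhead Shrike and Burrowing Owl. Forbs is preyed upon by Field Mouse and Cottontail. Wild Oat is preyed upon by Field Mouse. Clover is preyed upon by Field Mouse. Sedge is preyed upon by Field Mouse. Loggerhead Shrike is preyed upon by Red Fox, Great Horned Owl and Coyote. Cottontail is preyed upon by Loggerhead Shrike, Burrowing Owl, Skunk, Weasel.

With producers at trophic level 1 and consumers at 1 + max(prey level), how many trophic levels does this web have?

4

Producers (level 1): Forbs, Clover, Sedge, Wild Oat.
Forbs → Cottontail → Loggerhead Shrike → Red Fox gives Red Fox level 4.
No species has a prey at level 4, so no species reaches level 5.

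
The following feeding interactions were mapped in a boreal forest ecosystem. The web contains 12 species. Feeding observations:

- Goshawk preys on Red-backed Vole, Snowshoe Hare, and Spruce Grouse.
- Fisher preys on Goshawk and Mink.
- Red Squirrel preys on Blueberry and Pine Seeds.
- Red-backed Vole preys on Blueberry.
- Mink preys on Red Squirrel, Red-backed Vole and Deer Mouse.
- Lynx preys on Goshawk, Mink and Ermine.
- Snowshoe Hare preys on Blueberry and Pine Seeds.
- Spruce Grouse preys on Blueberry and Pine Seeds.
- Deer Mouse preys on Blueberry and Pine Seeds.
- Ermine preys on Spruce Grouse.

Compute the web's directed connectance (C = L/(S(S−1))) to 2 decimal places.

C = 0.16

The web has S = 12 species and L = 21 feeding links.
C = L / (S(S−1)) = 21 / 132 = 0.1591 ≈ 0.16.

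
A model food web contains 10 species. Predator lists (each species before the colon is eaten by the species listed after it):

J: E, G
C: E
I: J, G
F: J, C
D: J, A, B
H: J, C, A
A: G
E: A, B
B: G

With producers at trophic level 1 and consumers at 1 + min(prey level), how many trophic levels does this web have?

Producers (level 1): H, D, I, F.
Following each consumer down to its lowest-level prey: H → J → E (levels 1 through 3).
All prey of E (J 2, C 2) are at level 2 or above, so E is at level 1 + 2 = 3.
Every consumer has at least one prey at level 2 or below, so none exceeds level 3.

3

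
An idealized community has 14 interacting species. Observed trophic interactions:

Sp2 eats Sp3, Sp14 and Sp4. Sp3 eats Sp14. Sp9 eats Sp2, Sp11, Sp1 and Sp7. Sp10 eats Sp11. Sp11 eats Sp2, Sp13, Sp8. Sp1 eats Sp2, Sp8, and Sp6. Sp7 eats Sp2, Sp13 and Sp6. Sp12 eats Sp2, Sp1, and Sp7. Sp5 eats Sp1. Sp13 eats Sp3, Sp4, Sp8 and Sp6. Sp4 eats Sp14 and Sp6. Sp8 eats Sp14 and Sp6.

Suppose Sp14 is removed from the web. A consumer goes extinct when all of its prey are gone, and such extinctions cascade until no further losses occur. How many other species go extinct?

1

Remove Sp14.
Round 1: Sp3 (all prey gone) → extinct.
No further losses. Total secondary extinctions: 1.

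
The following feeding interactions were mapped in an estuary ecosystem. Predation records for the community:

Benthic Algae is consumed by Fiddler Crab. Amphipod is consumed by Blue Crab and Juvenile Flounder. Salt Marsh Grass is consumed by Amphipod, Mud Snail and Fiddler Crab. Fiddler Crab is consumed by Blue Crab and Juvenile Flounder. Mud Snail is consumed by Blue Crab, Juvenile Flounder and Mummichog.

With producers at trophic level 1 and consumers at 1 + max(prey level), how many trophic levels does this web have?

Producers (level 1): Salt Marsh Grass, Benthic Algae.
Salt Marsh Grass → Mud Snail → Mummichog gives Mummichog level 3.
No species has a prey at level 3, so no species reaches level 4.

3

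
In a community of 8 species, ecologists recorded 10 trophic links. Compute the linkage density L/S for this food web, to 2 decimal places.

L/S = 1.25

There are L = 10 links among S = 8 species.
L/S = 10/8 = 1.2500 ≈ 1.25.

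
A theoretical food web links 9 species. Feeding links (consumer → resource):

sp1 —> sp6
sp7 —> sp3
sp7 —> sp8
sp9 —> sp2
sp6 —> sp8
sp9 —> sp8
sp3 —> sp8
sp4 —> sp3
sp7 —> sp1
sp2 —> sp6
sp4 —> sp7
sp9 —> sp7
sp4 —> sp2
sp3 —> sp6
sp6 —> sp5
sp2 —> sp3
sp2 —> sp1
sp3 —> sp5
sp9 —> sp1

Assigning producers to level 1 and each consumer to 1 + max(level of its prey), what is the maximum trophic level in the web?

Producers (level 1): sp5, sp8.
sp5 → sp6 → sp1 → sp7 → sp4 gives sp4 level 5.
No species has a prey at level 5, so no species reaches level 6.

5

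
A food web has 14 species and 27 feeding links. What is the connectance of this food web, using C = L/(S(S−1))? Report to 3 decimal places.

C = 0.148

The web has S = 14 species and L = 27 feeding links.
C = L / (S(S−1)) = 27 / 182 = 0.1484 ≈ 0.148.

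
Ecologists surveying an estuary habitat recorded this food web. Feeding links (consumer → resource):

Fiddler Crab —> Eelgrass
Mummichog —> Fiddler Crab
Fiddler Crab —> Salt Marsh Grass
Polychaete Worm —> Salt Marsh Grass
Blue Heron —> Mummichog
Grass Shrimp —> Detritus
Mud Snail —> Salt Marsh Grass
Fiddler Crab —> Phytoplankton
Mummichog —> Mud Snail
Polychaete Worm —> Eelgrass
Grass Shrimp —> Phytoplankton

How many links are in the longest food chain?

One longest chain: Salt Marsh Grass → Mud Snail → Mummichog → Blue Heron.
It has 4 species and 3 links.

3 links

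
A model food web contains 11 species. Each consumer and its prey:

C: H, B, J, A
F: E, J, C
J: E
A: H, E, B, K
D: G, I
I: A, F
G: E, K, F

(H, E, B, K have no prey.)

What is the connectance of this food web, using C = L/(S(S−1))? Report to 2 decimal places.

C = 0.17

The web has S = 11 species and L = 19 feeding links.
C = L / (S(S−1)) = 19 / 110 = 0.1727 ≈ 0.17.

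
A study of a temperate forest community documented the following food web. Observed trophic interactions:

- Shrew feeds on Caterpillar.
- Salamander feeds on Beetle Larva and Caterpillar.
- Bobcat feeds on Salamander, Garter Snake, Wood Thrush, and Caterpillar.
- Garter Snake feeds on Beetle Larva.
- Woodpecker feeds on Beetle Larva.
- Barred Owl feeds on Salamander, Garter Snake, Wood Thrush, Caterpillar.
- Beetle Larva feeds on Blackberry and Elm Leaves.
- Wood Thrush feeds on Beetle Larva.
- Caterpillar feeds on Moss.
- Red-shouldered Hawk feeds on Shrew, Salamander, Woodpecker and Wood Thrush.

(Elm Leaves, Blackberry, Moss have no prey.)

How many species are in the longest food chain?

One longest chain: Elm Leaves → Beetle Larva → Garter Snake → Bobcat.
It has 4 species and 3 links.

4 species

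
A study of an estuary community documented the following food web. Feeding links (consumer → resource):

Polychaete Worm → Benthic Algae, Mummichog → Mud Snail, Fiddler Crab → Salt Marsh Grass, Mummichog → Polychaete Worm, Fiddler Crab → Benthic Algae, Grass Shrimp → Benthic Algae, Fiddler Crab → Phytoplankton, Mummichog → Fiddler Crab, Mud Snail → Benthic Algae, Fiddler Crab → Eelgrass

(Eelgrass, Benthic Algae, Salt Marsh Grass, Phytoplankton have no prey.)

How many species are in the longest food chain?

One longest chain: Benthic Algae → Mud Snail → Mummichog.
It has 3 species and 2 links.

3 species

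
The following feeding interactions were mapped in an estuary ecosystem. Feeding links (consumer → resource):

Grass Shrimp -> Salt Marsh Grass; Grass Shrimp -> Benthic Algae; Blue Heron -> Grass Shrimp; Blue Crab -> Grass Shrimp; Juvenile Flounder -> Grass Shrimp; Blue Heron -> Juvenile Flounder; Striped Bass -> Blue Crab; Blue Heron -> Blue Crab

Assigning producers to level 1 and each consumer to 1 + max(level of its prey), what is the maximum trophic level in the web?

Producers (level 1): Benthic Algae, Salt Marsh Grass.
Benthic Algae → Grass Shrimp → Blue Crab → Striped Bass gives Striped Bass level 4.
No species has a prey at level 4, so no species reaches level 5.

4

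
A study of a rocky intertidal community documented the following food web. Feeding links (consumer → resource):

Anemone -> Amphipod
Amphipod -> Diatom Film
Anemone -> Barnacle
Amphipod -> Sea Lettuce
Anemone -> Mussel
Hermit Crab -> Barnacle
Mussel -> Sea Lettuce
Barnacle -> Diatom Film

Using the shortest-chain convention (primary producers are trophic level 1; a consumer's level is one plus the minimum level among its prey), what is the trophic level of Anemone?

Trophic level 3

Diatom Film is a producer → level 1.
Barnacle eats Diatom Film → level 2.
Anemone eats Barnacle → level 3.
No prey of Anemone is below level 2, so 3 is the minimum.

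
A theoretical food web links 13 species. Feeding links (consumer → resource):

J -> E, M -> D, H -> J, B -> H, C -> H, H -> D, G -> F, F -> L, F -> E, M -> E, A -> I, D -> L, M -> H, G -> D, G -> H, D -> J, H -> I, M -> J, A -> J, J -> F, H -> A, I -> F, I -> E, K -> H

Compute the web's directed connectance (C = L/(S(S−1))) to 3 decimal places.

C = 0.154

The web has S = 13 species and L = 24 feeding links.
C = L / (S(S−1)) = 24 / 156 = 0.1538 ≈ 0.154.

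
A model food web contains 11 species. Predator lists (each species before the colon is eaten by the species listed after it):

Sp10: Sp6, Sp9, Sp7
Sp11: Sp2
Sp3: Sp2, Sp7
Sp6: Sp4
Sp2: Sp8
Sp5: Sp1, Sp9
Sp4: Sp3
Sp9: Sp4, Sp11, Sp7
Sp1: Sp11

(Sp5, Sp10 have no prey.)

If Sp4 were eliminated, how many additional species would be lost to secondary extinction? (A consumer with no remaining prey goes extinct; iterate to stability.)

Remove Sp4.
Round 1: Sp3 (all prey gone) → extinct.
No further losses. Total secondary extinctions: 1.

1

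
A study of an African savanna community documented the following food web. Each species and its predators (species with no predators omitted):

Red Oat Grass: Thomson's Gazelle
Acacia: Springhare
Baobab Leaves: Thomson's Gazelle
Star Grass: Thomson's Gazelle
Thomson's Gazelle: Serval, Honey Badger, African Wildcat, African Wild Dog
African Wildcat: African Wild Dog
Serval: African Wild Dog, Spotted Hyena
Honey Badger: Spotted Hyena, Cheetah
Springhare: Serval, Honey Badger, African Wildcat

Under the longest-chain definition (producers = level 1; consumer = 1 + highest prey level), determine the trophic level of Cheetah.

Acacia is a producer → level 1.
Springhare eats Acacia → level 2.
Honey Badger eats Springhare (level 2); other prey at levels: Thomson's Gazelle 2 → level 3.
Cheetah eats Honey Badger → level 4.

Trophic level 4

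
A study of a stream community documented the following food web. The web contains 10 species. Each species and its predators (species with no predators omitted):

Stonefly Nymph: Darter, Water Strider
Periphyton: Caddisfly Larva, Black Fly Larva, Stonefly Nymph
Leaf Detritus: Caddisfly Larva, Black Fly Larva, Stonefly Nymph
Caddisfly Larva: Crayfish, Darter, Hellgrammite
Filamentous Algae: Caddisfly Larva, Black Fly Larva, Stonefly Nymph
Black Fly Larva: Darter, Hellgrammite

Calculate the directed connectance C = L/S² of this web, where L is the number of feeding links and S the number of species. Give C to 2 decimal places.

The web has S = 10 species and L = 16 feeding links.
C = L / S² = 16 / 100 = 0.1600 ≈ 0.16.

C = 0.16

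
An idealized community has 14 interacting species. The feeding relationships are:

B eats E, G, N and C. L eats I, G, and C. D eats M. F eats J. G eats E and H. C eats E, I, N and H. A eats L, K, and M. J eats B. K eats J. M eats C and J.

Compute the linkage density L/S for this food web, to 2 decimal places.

There are L = 22 links among S = 14 species.
L/S = 22/14 = 1.5714 ≈ 1.57.

L/S = 1.57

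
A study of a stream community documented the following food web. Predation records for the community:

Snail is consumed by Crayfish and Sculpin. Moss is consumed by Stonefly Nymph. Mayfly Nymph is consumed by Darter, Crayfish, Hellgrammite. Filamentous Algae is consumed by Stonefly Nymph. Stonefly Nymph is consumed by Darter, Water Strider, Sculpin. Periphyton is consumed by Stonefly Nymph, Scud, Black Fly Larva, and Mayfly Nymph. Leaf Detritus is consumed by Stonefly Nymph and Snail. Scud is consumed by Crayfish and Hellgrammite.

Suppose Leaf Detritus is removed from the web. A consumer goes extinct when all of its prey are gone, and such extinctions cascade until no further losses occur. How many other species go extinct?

1

Remove Leaf Detritus.
Round 1: Snail (all prey gone) → extinct.
No further losses. Total secondary extinctions: 1.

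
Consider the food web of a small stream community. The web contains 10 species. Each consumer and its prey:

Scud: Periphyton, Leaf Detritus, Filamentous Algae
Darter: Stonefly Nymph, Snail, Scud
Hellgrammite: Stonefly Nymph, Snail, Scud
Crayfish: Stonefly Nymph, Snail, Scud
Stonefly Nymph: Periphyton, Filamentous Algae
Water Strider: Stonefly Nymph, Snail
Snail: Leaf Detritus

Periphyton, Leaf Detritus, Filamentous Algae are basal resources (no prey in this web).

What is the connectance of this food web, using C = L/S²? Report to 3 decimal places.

C = 0.170

The web has S = 10 species and L = 17 feeding links.
C = L / S² = 17 / 100 = 0.1700 ≈ 0.170.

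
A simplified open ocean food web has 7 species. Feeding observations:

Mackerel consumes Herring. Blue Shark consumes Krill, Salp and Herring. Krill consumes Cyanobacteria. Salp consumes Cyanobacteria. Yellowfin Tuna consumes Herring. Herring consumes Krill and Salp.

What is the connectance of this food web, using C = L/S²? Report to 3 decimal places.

The web has S = 7 species and L = 9 feeding links.
C = L / S² = 9 / 49 = 0.1837 ≈ 0.184.

C = 0.184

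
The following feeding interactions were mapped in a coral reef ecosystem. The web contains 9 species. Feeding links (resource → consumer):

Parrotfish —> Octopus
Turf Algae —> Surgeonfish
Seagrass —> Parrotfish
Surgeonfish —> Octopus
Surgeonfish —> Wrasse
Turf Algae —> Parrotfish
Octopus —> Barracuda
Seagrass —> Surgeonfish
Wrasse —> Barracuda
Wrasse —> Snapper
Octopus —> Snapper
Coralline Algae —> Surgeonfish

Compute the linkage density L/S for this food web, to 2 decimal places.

There are L = 12 links among S = 9 species.
L/S = 12/9 = 1.3333 ≈ 1.33.

L/S = 1.33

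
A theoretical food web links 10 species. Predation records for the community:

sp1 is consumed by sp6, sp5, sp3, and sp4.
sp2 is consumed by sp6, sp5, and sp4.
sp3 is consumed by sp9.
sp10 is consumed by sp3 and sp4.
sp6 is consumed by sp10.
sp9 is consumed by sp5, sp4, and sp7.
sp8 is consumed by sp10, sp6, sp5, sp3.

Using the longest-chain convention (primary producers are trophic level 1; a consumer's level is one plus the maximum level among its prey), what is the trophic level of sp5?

sp8 is a producer → level 1.
sp6 eats sp8 (level 1); other prey at levels: sp2 1, sp1 1 → level 2.
sp10 eats sp6 (level 2); other prey at levels: sp8 1 → level 3.
sp3 eats sp10 (level 3); other prey at levels: sp8 1, sp1 1 → level 4.
sp9 eats sp3 → level 5.
sp5 eats sp9 (level 5); other prey at levels: sp8 1, sp2 1, sp1 1 → level 6.

Trophic level 6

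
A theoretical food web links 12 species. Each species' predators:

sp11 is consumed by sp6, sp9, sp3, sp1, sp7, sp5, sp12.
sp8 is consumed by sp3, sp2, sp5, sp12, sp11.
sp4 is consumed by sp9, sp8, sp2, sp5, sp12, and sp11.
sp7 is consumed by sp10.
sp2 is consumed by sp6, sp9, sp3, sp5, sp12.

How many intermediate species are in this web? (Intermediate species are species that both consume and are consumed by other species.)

Intermediate species (has both prey and predators): sp8, sp2, sp11, sp7.
Count: 4.

4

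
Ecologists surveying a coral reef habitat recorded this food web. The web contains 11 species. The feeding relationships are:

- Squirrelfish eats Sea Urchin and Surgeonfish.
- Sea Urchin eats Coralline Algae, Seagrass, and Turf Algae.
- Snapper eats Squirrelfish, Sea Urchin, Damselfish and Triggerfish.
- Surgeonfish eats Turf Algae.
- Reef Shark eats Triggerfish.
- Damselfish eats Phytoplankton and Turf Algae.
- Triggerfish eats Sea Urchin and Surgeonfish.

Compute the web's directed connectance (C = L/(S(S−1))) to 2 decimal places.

The web has S = 11 species and L = 15 feeding links.
C = L / (S(S−1)) = 15 / 110 = 0.1364 ≈ 0.14.

C = 0.14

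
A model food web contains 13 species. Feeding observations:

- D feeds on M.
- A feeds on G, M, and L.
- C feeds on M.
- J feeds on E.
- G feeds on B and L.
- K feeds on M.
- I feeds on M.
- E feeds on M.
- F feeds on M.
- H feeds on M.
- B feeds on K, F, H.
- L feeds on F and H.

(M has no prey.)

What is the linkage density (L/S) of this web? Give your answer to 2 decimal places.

There are L = 18 links among S = 13 species.
L/S = 18/13 = 1.3846 ≈ 1.38.

L/S = 1.38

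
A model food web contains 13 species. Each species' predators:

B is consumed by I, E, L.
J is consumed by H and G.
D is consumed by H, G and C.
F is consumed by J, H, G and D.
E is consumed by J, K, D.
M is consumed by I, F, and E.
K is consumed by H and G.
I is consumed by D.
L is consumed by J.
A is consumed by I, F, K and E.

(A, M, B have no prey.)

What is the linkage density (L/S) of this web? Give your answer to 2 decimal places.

L/S = 2.00

There are L = 26 links among S = 13 species.
L/S = 26/13 = 2.0000 ≈ 2.00.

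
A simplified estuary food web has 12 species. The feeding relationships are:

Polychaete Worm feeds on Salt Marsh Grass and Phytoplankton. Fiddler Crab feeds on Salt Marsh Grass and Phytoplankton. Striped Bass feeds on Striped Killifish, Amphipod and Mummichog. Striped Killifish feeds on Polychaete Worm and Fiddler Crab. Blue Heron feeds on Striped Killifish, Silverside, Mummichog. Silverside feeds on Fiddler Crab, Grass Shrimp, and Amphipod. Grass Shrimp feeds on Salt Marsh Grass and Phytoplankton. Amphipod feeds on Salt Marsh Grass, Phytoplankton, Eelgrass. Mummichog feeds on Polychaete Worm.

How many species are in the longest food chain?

4 species

One longest chain: Phytoplankton → Polychaete Worm → Striped Killifish → Striped Bass.
It has 4 species and 3 links.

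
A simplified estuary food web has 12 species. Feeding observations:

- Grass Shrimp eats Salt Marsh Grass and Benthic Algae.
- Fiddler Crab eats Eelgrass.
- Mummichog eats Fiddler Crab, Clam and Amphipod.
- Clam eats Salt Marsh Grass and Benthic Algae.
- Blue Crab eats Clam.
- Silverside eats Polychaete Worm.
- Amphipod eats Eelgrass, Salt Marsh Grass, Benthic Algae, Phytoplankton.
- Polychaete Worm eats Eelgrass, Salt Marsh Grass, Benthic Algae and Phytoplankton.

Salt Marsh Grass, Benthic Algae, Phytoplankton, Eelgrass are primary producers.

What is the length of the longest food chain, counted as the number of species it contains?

One longest chain: Salt Marsh Grass → Polychaete Worm → Silverside.
It has 3 species and 2 links.

3 species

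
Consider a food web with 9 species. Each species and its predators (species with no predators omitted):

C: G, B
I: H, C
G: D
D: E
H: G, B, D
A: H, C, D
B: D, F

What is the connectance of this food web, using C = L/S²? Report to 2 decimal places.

The web has S = 9 species and L = 14 feeding links.
C = L / S² = 14 / 81 = 0.1728 ≈ 0.17.

C = 0.17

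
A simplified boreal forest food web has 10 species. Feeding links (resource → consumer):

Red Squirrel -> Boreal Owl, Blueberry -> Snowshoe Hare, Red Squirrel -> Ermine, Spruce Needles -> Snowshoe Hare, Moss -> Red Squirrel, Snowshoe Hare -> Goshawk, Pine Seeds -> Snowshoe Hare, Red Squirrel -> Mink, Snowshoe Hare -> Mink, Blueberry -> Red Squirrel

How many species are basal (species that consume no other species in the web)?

4

Basal species (no prey listed): Blueberry, Moss, Spruce Needles, Pine Seeds.
Count: 4.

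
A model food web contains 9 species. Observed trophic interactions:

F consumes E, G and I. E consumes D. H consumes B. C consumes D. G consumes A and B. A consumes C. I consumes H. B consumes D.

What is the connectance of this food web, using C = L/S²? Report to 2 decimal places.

C = 0.14

The web has S = 9 species and L = 11 feeding links.
C = L / S² = 11 / 81 = 0.1358 ≈ 0.14.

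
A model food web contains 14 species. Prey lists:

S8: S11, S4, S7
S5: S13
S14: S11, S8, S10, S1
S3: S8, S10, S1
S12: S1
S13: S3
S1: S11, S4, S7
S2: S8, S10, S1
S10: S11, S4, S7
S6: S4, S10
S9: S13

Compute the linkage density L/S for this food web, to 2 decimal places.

L/S = 1.79

There are L = 25 links among S = 14 species.
L/S = 25/14 = 1.7857 ≈ 1.79.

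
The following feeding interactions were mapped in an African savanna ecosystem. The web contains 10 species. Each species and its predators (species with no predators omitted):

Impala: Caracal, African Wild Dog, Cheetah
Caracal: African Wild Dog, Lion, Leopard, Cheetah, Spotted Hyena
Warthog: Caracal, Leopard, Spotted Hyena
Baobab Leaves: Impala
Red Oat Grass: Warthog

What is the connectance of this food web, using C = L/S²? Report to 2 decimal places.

C = 0.13

The web has S = 10 species and L = 13 feeding links.
C = L / S² = 13 / 100 = 0.1300 ≈ 0.13.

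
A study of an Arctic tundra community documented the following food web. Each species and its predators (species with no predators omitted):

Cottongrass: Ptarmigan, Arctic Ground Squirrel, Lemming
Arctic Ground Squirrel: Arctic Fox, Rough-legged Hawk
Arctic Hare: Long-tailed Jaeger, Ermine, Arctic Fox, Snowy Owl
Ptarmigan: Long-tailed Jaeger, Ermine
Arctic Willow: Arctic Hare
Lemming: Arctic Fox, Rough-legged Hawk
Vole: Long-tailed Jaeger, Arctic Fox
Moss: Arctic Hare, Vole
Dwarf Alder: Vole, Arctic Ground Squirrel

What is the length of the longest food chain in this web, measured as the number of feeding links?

One longest chain: Arctic Willow → Arctic Hare → Long-tailed Jaeger.
It has 3 species and 2 links.

2 links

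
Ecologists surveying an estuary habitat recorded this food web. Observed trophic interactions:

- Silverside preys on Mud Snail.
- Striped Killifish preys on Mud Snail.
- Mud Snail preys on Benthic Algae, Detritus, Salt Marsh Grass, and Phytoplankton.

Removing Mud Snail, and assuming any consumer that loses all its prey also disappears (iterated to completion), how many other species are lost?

2

Remove Mud Snail.
Round 1: Striped Killifish (all prey gone), Silverside (all prey gone) → extinct.
No further losses. Total secondary extinctions: 2.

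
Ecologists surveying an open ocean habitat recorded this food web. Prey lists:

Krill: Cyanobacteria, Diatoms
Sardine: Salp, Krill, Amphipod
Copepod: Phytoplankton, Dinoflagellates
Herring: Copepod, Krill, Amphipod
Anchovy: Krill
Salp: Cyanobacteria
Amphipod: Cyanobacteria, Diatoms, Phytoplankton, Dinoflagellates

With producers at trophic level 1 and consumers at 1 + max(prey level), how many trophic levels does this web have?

3

Producers (level 1): Cyanobacteria, Diatoms, Phytoplankton, Dinoflagellates.
Phytoplankton → Copepod → Herring gives Herring level 3.
No species has a prey at level 3, so no species reaches level 4.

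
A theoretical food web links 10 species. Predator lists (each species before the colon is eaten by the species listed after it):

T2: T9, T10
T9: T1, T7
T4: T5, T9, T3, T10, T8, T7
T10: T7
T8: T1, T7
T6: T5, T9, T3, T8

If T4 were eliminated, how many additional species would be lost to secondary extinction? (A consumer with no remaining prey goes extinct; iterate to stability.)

Remove T4.
Every predator of it retains at least one other prey: T5 still has T6; T9 still has T6, T2; T3 still has T6; T10 still has T2; T8 still has T6; T7 still has T9, T10, T8.
No consumer loses all prey, so no secondary extinctions occur.

0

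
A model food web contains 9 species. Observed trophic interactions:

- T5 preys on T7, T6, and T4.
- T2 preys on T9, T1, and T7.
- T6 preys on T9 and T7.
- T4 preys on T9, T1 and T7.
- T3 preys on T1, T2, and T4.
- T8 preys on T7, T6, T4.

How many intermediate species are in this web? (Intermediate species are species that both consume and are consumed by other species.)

Intermediate species (has both prey and predators): T4, T6, T2.
Count: 3.

3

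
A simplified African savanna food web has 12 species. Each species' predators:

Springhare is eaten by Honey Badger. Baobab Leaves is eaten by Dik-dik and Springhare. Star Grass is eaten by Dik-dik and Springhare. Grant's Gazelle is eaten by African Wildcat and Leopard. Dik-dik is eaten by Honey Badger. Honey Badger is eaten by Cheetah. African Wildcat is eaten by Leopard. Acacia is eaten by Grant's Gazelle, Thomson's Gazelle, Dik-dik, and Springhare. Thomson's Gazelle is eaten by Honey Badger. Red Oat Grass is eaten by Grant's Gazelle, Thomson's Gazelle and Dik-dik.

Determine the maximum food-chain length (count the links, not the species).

3 links

One longest chain: Red Oat Grass → Dik-dik → Honey Badger → Cheetah.
It has 4 species and 3 links.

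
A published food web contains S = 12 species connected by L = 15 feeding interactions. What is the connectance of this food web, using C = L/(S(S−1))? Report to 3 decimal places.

The web has S = 12 species and L = 15 feeding links.
C = L / (S(S−1)) = 15 / 132 = 0.1136 ≈ 0.114.

C = 0.114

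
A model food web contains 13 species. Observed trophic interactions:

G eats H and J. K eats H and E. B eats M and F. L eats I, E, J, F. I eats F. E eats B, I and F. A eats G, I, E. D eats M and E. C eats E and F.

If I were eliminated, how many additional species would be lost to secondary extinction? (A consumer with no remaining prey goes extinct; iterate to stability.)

0

Remove I.
Every predator of it retains at least one other prey: E still has F, B; A still has G, E; L still has J, F, E.
No consumer loses all prey, so no secondary extinctions occur.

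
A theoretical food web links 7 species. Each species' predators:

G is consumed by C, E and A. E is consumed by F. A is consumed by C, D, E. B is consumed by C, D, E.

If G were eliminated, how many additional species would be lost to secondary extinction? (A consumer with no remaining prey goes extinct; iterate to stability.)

Remove G.
Round 1: A (all prey gone) → extinct.
No further losses. Total secondary extinctions: 1.

1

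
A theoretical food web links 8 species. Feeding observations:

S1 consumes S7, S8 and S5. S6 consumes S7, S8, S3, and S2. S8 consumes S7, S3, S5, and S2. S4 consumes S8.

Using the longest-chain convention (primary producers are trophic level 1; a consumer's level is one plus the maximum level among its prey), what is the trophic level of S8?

Trophic level 2

S3 is a producer → level 1.
S8 eats S3 (level 1); other prey at levels: S2 1, S7 1, S5 1 → level 2.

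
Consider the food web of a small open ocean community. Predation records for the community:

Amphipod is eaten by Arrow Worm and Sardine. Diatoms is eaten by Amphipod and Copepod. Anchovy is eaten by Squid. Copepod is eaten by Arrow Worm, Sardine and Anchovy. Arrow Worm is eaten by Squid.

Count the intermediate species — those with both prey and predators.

4

Intermediate species (has both prey and predators): Copepod, Amphipod, Arrow Worm, Anchovy.
Count: 4.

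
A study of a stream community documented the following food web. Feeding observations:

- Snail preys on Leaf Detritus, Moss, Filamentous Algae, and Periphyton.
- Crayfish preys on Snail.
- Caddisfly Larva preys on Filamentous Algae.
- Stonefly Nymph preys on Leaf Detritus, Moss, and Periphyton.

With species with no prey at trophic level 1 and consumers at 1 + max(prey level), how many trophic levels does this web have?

3

Basal resources (level 1): Leaf Detritus, Moss, Periphyton, Filamentous Algae.
Leaf Detritus → Snail → Crayfish gives Crayfish level 3.
No species has a prey at level 3, so no species reaches level 4.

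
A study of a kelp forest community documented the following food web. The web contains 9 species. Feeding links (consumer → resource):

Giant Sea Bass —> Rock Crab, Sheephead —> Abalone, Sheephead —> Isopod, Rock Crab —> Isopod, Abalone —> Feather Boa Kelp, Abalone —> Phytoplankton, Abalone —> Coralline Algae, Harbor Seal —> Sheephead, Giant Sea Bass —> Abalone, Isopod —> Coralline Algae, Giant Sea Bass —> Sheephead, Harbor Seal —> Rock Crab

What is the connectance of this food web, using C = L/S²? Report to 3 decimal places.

C = 0.148

The web has S = 9 species and L = 12 feeding links.
C = L / S² = 12 / 81 = 0.1481 ≈ 0.148.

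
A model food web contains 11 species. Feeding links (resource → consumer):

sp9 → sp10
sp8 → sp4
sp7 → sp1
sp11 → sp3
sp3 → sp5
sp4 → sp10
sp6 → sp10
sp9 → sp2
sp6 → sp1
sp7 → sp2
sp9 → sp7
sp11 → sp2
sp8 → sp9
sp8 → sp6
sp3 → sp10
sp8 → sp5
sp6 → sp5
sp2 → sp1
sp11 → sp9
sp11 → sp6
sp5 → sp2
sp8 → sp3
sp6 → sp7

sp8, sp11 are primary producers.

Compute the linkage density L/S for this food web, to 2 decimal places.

L/S = 2.09

There are L = 23 links among S = 11 species.
L/S = 23/11 = 2.0909 ≈ 2.09.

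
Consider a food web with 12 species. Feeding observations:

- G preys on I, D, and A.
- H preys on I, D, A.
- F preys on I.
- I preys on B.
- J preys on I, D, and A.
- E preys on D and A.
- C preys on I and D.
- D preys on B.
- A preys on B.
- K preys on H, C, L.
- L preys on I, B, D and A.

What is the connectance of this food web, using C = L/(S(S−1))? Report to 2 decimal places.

C = 0.18

The web has S = 12 species and L = 24 feeding links.
C = L / (S(S−1)) = 24 / 132 = 0.1818 ≈ 0.18.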